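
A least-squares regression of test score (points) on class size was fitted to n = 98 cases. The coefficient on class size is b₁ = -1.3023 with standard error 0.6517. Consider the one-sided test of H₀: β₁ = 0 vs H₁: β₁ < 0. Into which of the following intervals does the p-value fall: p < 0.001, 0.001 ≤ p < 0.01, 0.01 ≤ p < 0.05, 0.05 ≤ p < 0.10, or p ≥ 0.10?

t = -1.3023 / 0.6517 = -1.998.
df = n − 2 = 98 − 2 = 96.
One-sided p = P(T_{96} < t) ≈ 0.0243.
So 0.01 ≤ p < 0.05.

0.01 ≤ p < 0.05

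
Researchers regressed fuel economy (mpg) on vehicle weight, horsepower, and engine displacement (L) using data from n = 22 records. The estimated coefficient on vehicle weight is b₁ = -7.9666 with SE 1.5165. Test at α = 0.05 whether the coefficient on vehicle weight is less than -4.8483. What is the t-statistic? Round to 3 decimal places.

t = -2.056

H₀: β₁ = -4.8483 vs H₁: β₁ < -4.8483.
t = (b₁ − β₁⁰)/SE = (-7.9666 − (-4.8483)) / 1.5165 = -2.056.
df = n − k − 1 = 22 − 3 − 1 = 18.
One-sided p ≈ 0.0273, which is < 0.05, so reject H₀.
There is evidence that the true slope on vehicle weight is below -4.8483 mpg per unit, holding the other predictors fixed.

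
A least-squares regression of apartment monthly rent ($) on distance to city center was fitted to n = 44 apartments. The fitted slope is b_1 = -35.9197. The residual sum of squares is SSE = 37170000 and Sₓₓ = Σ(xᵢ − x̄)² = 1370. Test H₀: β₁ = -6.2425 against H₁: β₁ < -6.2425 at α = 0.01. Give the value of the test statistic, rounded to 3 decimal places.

t = -1.168

MSE = SSE/(n − 2) = 37170000/42 = 885000.
SE(b_1) = √(MSE/Sₓₓ) = √(885000/1370) = 25.4162.
t = (-35.9197 − (-6.2425)) / 25.4162 = -1.168.
df = n − 2 = 42.
One-sided p ≈ 0.1248, which is ≥ 0.01, so fail to reject H₀.
The data do not give significant evidence that the true slope on distance to city center is below -6.2425 $ per unit.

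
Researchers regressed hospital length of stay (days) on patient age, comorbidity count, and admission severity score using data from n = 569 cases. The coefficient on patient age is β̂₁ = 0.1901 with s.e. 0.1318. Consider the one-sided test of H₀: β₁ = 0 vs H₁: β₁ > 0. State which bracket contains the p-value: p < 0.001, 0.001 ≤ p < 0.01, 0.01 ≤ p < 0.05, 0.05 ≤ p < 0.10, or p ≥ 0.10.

0.05 ≤ p < 0.10

t = 0.1901 / 0.1318 = 1.442.
df = n − k − 1 = 569 − 3 − 1 = 565.
One-sided p = P(T_{565} > t) ≈ 0.0749.
So 0.05 ≤ p < 0.10.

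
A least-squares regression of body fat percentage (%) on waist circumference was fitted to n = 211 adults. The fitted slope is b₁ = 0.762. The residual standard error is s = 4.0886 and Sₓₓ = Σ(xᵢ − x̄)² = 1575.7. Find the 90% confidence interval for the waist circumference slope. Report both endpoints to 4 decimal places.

(0.5918, 0.9322)

SE(b₁) = s/√Sₓₓ = 4.0886/√1575.7 = 0.103.
df = n − 2 = 209.
t* = t_{0.05, 209} = 1.652177.
Margin = t* × SE = 1.652177 × 0.103 = 0.170174.
CI: 0.762 ± 0.170174 → (0.5918, 0.9322).
With 90% confidence, each one-unit increase in waist circumference is associated with a change of between 0.5918 and 0.9322 % in body fat percentage.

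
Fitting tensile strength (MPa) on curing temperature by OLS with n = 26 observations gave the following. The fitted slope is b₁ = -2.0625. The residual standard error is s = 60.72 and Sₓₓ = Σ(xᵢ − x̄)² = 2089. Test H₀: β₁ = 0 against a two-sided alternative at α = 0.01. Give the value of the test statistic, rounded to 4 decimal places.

SE(b₁) = s/√Sₓₓ = 60.72/√2089 = 1.3285.
t = -2.0625 / 1.3285 = -1.5525.
df = n − 2 = 24.
Two-sided p ≈ 0.1336, which is ≥ 0.01, so fail to reject H₀.
The data do not give significant evidence of an association between curing temperature and tensile strength.

t = -1.5525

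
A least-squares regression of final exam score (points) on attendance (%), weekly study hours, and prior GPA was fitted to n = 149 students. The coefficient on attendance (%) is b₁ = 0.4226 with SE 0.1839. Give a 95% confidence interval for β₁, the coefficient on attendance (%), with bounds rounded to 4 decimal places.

(0.0591, 0.7861)

df = n − k − 1 = 149 − 3 − 1 = 145.
t* = t_{0.025, 145} = 1.97646.
Margin = t* × SE = 1.97646 × 0.1839 = 0.363471.
CI: 0.4226 ± 0.363471 → (0.0591, 0.7861).
With 95% confidence, each one-unit increase in attendance (%) is associated with a change of between 0.0591 and 0.7861 points in final exam score, holding the other predictors fixed.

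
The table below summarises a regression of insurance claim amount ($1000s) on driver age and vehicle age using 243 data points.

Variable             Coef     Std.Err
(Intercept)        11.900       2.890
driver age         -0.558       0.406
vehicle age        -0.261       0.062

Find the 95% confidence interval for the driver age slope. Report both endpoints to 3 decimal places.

Read off: b = -0.558, SE = 0.406 for driver age.
df = n − k − 1 = 243 − 2 − 1 = 240.
t* = t_{0.025, 240} = 1.969898.
Margin = t* × SE = 1.969898 × 0.406 = 0.79978.
CI: -0.558 ± 0.79978 → (-1.358, 0.242).

(-1.358, 0.242)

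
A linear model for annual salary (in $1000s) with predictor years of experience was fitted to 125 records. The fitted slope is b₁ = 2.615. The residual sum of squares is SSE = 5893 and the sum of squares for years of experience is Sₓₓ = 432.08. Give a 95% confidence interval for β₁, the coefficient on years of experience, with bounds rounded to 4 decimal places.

(1.9559, 3.2741)

MSE = SSE/(n − 2) = 5893/123 = 47.9106.
SE(b₁) = √(MSE/Sₓₓ) = √(47.9106/432.08) = 0.332992.
df = n − 2 = 123.
t* = t_{0.025, 123} = 1.979439.
Margin = t* × SE = 1.979439 × 0.332992 = 0.659137.
CI: 2.615 ± 0.659137 → (1.9559, 3.2741).
With 95% confidence, each one-unit increase in years of experience is associated with a change of between 1.9559 and 3.2741 $1000s in annual salary.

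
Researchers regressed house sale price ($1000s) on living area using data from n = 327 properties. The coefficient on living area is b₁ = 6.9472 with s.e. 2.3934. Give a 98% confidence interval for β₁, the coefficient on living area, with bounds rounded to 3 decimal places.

df = n − 2 = 327 − 2 = 325.
t* = t_{0.01, 325} = 2.337876.
Margin = t* × SE = 2.337876 × 2.3934 = 5.59547.
CI: 6.9472 ± 5.59547 → (1.352, 12.543).
With 98% confidence, each one-unit increase in living area is associated with a change of between 1.352 and 12.543 $1000s in house sale price.

(1.352, 12.543)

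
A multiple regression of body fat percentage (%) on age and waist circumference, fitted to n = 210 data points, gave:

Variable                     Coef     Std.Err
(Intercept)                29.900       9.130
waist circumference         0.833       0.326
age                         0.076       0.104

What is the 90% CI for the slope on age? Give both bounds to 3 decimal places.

Read off: b = 0.076, SE = 0.104 for age.
df = n − k − 1 = 210 − 2 − 1 = 207.
t* = t_{0.05, 207} = 1.652248.
Margin = t* × SE = 1.652248 × 0.104 = 0.17183.
CI: 0.076 ± 0.17183 → (-0.096, 0.248).

(-0.096, 0.248)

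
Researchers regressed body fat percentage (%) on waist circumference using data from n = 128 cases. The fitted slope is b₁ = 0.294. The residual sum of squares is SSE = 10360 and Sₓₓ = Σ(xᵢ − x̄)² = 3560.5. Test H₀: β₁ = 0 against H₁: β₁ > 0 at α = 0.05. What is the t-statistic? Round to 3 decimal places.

t = 1.935

MSE = SSE/(n − 2) = 10360/126 = 82.2222.
SE(b₁) = √(MSE/Sₓₓ) = √(82.2222/3560.5) = 0.151963.
t = 0.294 / 0.151963 = 1.935.
df = n − 2 = 126.
One-sided p ≈ 0.0276, which is < 0.05, so reject H₀.
There is evidence that the true slope on waist circumference is positive.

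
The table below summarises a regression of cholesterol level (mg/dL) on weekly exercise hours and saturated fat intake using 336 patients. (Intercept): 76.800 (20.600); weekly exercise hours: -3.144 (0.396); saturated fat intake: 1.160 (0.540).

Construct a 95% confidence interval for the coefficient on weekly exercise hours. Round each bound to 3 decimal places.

Read off: b = -3.144, SE = 0.396 for weekly exercise hours.
df = n − k − 1 = 336 − 2 − 1 = 333.
t* = t_{0.025, 333} = 1.967113.
Margin = t* × SE = 1.967113 × 0.396 = 0.77898.
CI: -3.144 ± 0.77898 → (-3.923, -2.365).

(-3.923, -2.365)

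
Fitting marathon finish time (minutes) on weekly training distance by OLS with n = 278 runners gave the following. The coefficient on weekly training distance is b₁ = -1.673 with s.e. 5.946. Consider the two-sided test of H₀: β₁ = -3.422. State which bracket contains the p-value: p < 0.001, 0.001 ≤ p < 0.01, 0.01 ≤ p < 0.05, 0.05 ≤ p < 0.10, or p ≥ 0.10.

t = (-1.673 − (-3.422)) / 5.946 = 0.294.
df = n − 2 = 278 − 2 = 276.
Two-sided p = 2·P(T_{276} > |t|) ≈ 0.7689.
So p ≥ 0.10.

p ≥ 0.10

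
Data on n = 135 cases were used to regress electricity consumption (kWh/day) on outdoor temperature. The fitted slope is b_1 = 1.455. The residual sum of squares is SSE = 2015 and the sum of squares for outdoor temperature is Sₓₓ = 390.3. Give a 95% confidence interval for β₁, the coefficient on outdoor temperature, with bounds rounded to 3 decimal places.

MSE = SSE/(n − 2) = 2015/133 = 15.1504.
SE(b_1) = √(MSE/Sₓₓ) = √(15.1504/390.3) = 0.197021.
df = n − 2 = 133.
t* = t_{0.025, 133} = 1.977961.
Margin = t* × SE = 1.977961 × 0.197021 = 0.38970.
CI: 1.455 ± 0.38970 → (1.065, 1.845).
With 95% confidence, each one-unit increase in outdoor temperature is associated with a change of between 1.065 and 1.845 kWh/day in electricity consumption.

(1.065, 1.845)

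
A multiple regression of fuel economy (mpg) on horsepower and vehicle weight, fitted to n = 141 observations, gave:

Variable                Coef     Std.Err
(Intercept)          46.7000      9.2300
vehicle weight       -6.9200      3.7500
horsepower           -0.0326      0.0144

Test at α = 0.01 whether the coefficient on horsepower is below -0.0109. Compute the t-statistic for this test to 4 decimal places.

t = -1.5069

Read off: b = -0.0326, SE = 0.0144 for horsepower.
H₀: β₁ = -0.0109 vs H₁: β₁ < -0.0109.
t = (-0.0326 − (-0.0109)) / 0.0144 = -1.5069.
df = n − k − 1 = 141 − 2 − 1 = 138.
One-sided p ≈ 0.0671, which is ≥ 0.01, so fail to reject H₀.
The data do not give significant evidence that the true slope on horsepower is below -0.0109 mpg per unit, holding the other predictors fixed.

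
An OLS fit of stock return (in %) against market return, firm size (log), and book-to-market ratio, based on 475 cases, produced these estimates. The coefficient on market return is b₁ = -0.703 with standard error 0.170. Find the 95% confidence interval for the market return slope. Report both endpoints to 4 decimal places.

df = n − k − 1 = 475 − 3 − 1 = 471.
t* = t_{0.025, 471} = 1.965013.
Margin = t* × SE = 1.965013 × 0.170 = 0.334052.
CI: -0.703 ± 0.334052 → (-1.0371, -0.3689).
With 95% confidence, each one-unit increase in market return is associated with a change of between -1.0371 and -0.3689 % in stock return, holding the other predictors fixed.

(-1.0371, -0.3689)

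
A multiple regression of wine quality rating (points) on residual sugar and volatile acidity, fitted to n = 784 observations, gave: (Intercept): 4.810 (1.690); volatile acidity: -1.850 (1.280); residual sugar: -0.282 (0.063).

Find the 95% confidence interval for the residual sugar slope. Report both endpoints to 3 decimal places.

Read off: b = -0.282, SE = 0.063 for residual sugar.
df = n − k − 1 = 784 − 2 − 1 = 781.
t* = t_{0.025, 781} = 1.963006.
Margin = t* × SE = 1.963006 × 0.063 = 0.12367.
CI: -0.282 ± 0.12367 → (-0.406, -0.158).

(-0.406, -0.158)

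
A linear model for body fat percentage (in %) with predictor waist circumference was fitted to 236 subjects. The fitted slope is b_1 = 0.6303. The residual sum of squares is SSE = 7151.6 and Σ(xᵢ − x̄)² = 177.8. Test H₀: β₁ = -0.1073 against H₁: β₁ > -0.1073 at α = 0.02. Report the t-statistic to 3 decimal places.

t = 1.779

MSE = SSE/(n − 2) = 7151.6/234 = 30.5624.
SE(b_1) = √(MSE/Sₓₓ) = √(30.5624/177.8) = 0.414599.
t = (0.6303 − (-0.1073)) / 0.414599 = 1.779.
df = n − 2 = 234.
One-sided p ≈ 0.0383, which is ≥ 0.02, so fail to reject H₀.
The data do not give significant evidence that the true slope on waist circumference exceeds -0.1073 % per unit.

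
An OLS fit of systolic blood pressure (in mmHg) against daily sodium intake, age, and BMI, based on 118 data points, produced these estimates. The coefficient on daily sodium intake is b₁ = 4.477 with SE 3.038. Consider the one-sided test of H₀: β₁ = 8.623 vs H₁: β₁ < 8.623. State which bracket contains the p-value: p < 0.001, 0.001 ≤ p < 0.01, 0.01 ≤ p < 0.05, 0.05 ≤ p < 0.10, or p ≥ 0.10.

t = (4.477 − 8.623) / 3.038 = -1.365.
df = n − k − 1 = 118 − 3 − 1 = 114.
One-sided p = P(T_{114} < t) ≈ 0.0875.
So 0.05 ≤ p < 0.10.

0.05 ≤ p < 0.10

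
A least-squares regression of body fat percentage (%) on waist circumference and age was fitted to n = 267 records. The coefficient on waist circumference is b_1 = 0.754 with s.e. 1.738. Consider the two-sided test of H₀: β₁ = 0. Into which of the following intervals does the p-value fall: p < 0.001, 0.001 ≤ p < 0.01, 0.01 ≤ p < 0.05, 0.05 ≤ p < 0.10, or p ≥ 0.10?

t = 0.754 / 1.738 = 0.434.
df = n − k − 1 = 267 − 2 − 1 = 264.
Two-sided p = 2·P(T_{264} > |t|) ≈ 0.6648.
So p ≥ 0.10.

p ≥ 0.10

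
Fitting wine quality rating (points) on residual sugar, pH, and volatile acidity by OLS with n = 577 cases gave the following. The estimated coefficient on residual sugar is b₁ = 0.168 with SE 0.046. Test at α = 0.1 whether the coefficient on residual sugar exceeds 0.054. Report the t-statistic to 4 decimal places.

H₀: β₁ = 0.054 vs H₁: β₁ > 0.054.
t = (b₁ − β₁⁰)/SE = (0.168 − 0.054) / 0.046 = 2.4783.
df = n − k − 1 = 577 − 3 − 1 = 573.
One-sided p ≈ 0.0067, which is < 0.1, so reject H₀.
There is evidence that the true slope on residual sugar exceeds 0.054 points per unit, holding the other predictors fixed.

t = 2.4783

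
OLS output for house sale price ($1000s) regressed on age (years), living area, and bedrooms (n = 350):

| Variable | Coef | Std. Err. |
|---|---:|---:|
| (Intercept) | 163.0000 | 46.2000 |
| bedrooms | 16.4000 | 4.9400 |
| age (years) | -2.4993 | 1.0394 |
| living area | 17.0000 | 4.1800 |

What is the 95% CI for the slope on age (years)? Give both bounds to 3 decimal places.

(-4.544, -0.455)

Read off: b = -2.4993, SE = 1.0394 for age (years).
df = n − k − 1 = 350 − 3 − 1 = 346.
t* = t_{0.025, 346} = 1.966844.
Margin = t* × SE = 1.966844 × 1.0394 = 2.04434.
CI: -2.4993 ± 2.04434 → (-4.544, -0.455).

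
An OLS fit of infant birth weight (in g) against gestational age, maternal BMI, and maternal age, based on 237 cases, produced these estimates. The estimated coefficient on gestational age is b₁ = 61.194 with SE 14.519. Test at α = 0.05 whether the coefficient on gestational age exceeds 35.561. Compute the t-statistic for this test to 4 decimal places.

t = 1.7655

H₀: β₁ = 35.561 vs H₁: β₁ > 35.561.
t = (b₁ − β₁⁰)/SE = (61.194 − 35.561) / 14.519 = 1.7655.
df = n − k − 1 = 237 − 3 − 1 = 233.
One-sided p ≈ 0.0394, which is < 0.05, so reject H₀.
There is evidence that the true slope on gestational age exceeds 35.561 g per unit, holding the other predictors fixed.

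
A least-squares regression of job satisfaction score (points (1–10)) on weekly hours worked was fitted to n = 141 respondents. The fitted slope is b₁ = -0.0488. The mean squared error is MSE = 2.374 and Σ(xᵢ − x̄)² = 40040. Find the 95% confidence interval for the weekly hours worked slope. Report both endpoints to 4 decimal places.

(-0.0640, -0.0336)

SE(b₁) = √(MSE/Sₓₓ) = √(2.374/40040) = 0.00770005.
df = n − 2 = 139.
t* = t_{0.025, 139} = 1.977178.
Margin = t* × SE = 1.977178 × 0.00770005 = 0.015224.
CI: -0.0488 ± 0.015224 → (-0.0640, -0.0336).
With 95% confidence, each one-unit increase in weekly hours worked is associated with a change of between -0.0640 and -0.0336 points (1–10) in job satisfaction score.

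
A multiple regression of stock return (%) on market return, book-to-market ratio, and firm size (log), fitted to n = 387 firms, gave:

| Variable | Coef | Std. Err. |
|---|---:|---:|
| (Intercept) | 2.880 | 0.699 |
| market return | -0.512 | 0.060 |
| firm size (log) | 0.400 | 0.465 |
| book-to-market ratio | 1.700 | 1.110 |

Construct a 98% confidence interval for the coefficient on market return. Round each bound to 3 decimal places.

Read off: b = -0.512, SE = 0.060 for market return.
df = n − k − 1 = 387 − 3 − 1 = 383.
t* = t_{0.01, 383} = 2.336123.
Margin = t* × SE = 2.336123 × 0.060 = 0.14017.
CI: -0.512 ± 0.14017 → (-0.652, -0.372).

(-0.652, -0.372)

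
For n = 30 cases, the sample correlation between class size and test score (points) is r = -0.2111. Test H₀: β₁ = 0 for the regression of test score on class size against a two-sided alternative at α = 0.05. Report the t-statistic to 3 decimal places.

t = -1.143

t = r·√(n − 2)/√(1 − r²) = -0.2111·√28/√0.955437 = -1.143.
df = n − 2 = 28.
Two-sided p ≈ 0.2628, which is ≥ 0.05, so fail to reject H₀.
The data do not give significant evidence of a linear association between class size and test score.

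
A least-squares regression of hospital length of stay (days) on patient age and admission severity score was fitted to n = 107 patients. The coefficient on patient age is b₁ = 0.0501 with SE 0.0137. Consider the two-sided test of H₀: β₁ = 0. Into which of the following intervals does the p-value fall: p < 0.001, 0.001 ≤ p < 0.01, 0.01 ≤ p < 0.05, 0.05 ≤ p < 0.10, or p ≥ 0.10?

p < 0.001

t = 0.0501 / 0.0137 = 3.657.
df = n − k − 1 = 107 − 2 − 1 = 104.
Two-sided p = 2·P(T_{104} > |t|) ≈ 0.0004.
So p < 0.001.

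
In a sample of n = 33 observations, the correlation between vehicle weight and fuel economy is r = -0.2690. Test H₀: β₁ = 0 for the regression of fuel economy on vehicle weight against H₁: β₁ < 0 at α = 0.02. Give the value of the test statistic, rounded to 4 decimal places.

t = -1.5550

t = r·√(n − 2)/√(1 − r²) = -0.2690·√31/√0.927639 = -1.5550.
df = n − 2 = 31.
One-sided p ≈ 0.0650, which is ≥ 0.02, so fail to reject H₀.
The data do not give significant evidence of a linear association between vehicle weight and fuel economy.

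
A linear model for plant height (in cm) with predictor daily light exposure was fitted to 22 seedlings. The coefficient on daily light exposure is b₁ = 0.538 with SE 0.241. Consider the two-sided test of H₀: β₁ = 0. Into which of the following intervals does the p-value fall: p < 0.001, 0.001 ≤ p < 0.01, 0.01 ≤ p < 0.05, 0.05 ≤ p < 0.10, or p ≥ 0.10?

t = 0.538 / 0.241 = 2.232.
df = n − 2 = 22 − 2 = 20.
Two-sided p = 2·P(T_{20} > |t|) ≈ 0.0372.
So 0.01 ≤ p < 0.05.

0.01 ≤ p < 0.05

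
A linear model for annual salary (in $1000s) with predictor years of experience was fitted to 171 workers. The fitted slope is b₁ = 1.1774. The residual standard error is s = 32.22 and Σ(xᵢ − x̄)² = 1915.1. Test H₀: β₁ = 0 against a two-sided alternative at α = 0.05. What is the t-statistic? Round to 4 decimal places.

t = 1.5992

SE(b₁) = s/√Sₓₓ = 32.22/√1915.1 = 0.736258.
t = 1.1774 / 0.736258 = 1.5992.
df = n − 2 = 169.
Two-sided p ≈ 0.1117, which is ≥ 0.05, so fail to reject H₀.
The data do not give significant evidence of an association between years of experience and annual salary.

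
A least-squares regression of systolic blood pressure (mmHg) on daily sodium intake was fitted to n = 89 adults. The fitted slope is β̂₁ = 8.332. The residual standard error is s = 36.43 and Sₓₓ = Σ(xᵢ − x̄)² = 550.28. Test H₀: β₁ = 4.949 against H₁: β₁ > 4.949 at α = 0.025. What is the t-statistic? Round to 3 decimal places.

t = 2.178

SE(β̂₁) = s/√Sₓₓ = 36.43/√550.28 = 1.55299.
t = (8.332 − 4.949) / 1.55299 = 2.178.
df = n − 2 = 87.
One-sided p ≈ 0.0160, which is < 0.025, so reject H₀.
There is evidence that the true slope on daily sodium intake exceeds 4.949 mmHg per unit.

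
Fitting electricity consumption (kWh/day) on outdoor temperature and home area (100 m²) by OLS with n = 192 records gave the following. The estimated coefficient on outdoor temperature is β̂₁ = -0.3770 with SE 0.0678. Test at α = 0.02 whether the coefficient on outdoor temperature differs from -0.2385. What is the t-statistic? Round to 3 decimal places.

t = -2.043

H₀: β₁ = -0.2385 vs H₁: β₁ ≠ -0.2385.
t = (β̂₁ − β₁⁰)/SE = (-0.3770 − (-0.2385)) / 0.0678 = -2.043.
df = n − k − 1 = 192 − 2 − 1 = 189.
Two-sided p ≈ 0.0425, which is ≥ 0.02, so fail to reject H₀.
The data are consistent with a true slope of -0.2385 kWh/day per unit of outdoor temperature, holding the other predictors fixed.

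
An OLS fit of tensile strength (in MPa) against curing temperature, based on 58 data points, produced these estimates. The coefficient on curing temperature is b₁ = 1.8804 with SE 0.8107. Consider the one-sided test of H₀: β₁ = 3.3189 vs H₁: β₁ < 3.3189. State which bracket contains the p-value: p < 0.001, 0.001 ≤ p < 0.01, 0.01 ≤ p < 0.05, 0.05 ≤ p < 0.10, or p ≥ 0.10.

t = (1.8804 − 3.3189) / 0.8107 = -1.774.
df = n − 2 = 58 − 2 = 56.
One-sided p = P(T_{56} < t) ≈ 0.0407.
So 0.01 ≤ p < 0.05.

0.01 ≤ p < 0.05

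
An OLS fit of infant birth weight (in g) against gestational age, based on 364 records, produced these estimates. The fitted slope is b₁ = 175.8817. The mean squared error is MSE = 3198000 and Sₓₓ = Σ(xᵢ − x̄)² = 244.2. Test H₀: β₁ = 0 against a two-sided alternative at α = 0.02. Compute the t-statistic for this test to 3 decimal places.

SE(b₁) = √(MSE/Sₓₓ) = √(3.198e+06/244.2) = 114.437.
t = 175.8817 / 114.437 = 1.537.
df = n − 2 = 362.
Two-sided p ≈ 0.1252, which is ≥ 0.02, so fail to reject H₀.
The data do not give significant evidence of an association between gestational age and infant birth weight.

t = 1.537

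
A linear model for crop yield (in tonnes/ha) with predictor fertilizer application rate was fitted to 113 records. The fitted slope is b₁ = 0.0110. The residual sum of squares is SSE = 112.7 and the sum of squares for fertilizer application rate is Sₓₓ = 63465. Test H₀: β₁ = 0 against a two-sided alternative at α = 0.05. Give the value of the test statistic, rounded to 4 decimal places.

MSE = SSE/(n − 2) = 112.7/111 = 1.01532.
SE(b₁) = √(MSE/Sₓₓ) = √(1.01532/63465) = 0.00399975.
t = 0.0110 / 0.00399975 = 2.7502.
df = n − 2 = 111.
Two-sided p ≈ 0.0070, which is < 0.05, so reject H₀.
There is evidence that fertilizer application rate is associated with crop yield.

t = 2.7502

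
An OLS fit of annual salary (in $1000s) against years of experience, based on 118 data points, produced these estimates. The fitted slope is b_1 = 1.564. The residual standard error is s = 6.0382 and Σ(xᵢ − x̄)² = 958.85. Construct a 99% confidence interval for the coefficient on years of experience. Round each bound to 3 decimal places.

(1.053, 2.075)

SE(b_1) = s/√Sₓₓ = 6.0382/√958.85 = 0.194999.
df = n − 2 = 116.
t* = t_{0.005, 116} = 2.618878.
Margin = t* × SE = 2.618878 × 0.194999 = 0.51068.
CI: 1.564 ± 0.51068 → (1.053, 2.075).
With 99% confidence, each one-unit increase in years of experience is associated with a change of between 1.053 and 2.075 $1000s in annual salary.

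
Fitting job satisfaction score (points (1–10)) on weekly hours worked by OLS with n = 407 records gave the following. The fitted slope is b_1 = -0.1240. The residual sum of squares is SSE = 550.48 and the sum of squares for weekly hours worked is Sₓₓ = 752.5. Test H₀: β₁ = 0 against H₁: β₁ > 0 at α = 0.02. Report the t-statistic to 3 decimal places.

t = -2.918

MSE = SSE/(n − 2) = 550.48/405 = 1.35921.
SE(b_1) = √(MSE/Sₓₓ) = √(1.35921/752.5) = 0.0425001.
t = -0.1240 / 0.0425001 = -2.918.
df = n − 2 = 405.
One-sided p ≈ 0.9981, which is ≥ 0.02, so fail to reject H₀.
The data do not give significant evidence that the true slope on weekly hours worked is positive.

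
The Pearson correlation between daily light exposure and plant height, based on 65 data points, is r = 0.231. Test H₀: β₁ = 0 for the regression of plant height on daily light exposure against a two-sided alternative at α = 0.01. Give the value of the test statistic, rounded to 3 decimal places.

t = 1.884

t = r·√(n − 2)/√(1 − r²) = 0.231·√63/√0.946639 = 1.884.
df = n − 2 = 63.
Two-sided p ≈ 0.0641, which is ≥ 0.01, so fail to reject H₀.
The data do not give significant evidence of a linear association between daily light exposure and plant height.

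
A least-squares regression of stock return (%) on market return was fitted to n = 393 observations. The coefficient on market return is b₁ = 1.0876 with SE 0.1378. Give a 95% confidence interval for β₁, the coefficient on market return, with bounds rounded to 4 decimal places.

df = n − 2 = 393 − 2 = 391.
t* = t_{0.025, 391} = 1.96605.
Margin = t* × SE = 1.96605 × 0.1378 = 0.270922.
CI: 1.0876 ± 0.270922 → (0.8167, 1.3585).
With 95% confidence, each one-unit increase in market return is associated with a change of between 0.8167 and 1.3585 % in stock return.

(0.8167, 1.3585)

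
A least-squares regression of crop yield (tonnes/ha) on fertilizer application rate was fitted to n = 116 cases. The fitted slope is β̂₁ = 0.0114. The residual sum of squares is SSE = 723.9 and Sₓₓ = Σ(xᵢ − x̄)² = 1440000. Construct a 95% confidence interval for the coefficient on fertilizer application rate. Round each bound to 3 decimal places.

MSE = SSE/(n − 2) = 723.9/114 = 6.35.
SE(β̂₁) = √(MSE/Sₓₓ) = √(6.35/1440000) = 0.00209993.
df = n − 2 = 114.
t* = t_{0.025, 114} = 1.980992.
Margin = t* × SE = 1.980992 × 0.00209993 = 0.00416.
CI: 0.0114 ± 0.00416 → (0.007, 0.016).
With 95% confidence, each one-unit increase in fertilizer application rate is associated with a change of between 0.007 and 0.016 tonnes/ha in crop yield.

(0.007, 0.016)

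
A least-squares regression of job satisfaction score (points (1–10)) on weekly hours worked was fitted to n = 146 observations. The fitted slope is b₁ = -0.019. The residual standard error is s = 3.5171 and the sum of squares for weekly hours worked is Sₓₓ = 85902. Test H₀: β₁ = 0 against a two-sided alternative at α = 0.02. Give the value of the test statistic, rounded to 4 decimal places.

t = -1.5833

SE(b₁) = s/√Sₓₓ = 3.5171/√85902 = 0.0120001.
t = -0.019 / 0.0120001 = -1.5833.
df = n − 2 = 144.
Two-sided p ≈ 0.1155, which is ≥ 0.02, so fail to reject H₀.
The data do not give significant evidence of an association between weekly hours worked and job satisfaction score.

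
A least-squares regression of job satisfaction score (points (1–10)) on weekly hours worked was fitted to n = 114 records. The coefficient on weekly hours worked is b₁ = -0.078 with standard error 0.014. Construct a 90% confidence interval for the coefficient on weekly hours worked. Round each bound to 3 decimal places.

(-0.101, -0.055)

df = n − 2 = 114 − 2 = 112.
t* = t_{0.05, 112} = 1.658573.
Margin = t* × SE = 1.658573 × 0.014 = 0.02322.
CI: -0.078 ± 0.02322 → (-0.101, -0.055).
With 90% confidence, each one-unit increase in weekly hours worked is associated with a change of between -0.101 and -0.055 points (1–10) in job satisfaction score.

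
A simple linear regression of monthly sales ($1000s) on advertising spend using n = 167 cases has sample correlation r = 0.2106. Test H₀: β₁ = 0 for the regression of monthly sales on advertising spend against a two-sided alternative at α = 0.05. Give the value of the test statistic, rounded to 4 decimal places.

t = 2.7673

t = r·√(n − 2)/√(1 − r²) = 0.2106·√165/√0.955648 = 2.7673.
df = n − 2 = 165.
Two-sided p ≈ 0.0063, which is < 0.05, so reject H₀.
There is evidence of a linear association between advertising spend and monthly sales.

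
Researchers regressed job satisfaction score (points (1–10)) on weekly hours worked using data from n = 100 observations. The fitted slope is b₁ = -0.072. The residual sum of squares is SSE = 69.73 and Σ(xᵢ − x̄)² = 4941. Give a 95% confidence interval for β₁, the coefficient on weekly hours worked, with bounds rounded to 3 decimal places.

MSE = SSE/(n − 2) = 69.73/98 = 0.711531.
SE(b₁) = √(MSE/Sₓₓ) = √(0.711531/4941) = 0.0120002.
df = n − 2 = 98.
t* = t_{0.025, 98} = 1.984467.
Margin = t* × SE = 1.984467 × 0.0120002 = 0.02381.
CI: -0.072 ± 0.02381 → (-0.096, -0.048).
With 95% confidence, each one-unit increase in weekly hours worked is associated with a change of between -0.096 and -0.048 points (1–10) in job satisfaction score.

(-0.096, -0.048)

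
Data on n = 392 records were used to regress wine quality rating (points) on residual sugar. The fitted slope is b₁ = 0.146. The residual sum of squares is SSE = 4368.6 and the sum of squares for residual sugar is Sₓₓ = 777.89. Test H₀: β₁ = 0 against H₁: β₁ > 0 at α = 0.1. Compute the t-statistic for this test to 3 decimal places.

t = 1.217

MSE = SSE/(n − 2) = 4368.6/390 = 11.2015.
SE(b₁) = √(MSE/Sₓₓ) = √(11.2015/777.89) = 0.12.
t = 0.146 / 0.12 = 1.217.
df = n − 2 = 390.
One-sided p ≈ 0.1122, which is ≥ 0.1, so fail to reject H₀.
The data do not give significant evidence that the true slope on residual sugar is positive.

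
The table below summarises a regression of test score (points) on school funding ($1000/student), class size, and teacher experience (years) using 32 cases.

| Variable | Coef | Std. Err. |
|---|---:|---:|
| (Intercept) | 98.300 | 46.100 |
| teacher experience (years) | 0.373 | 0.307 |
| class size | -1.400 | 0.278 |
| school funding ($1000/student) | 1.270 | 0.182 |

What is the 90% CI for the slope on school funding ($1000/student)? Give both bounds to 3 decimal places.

(0.960, 1.580)

Read off: b = 1.270, SE = 0.182 for school funding ($1000/student).
df = n − k − 1 = 32 − 3 − 1 = 28.
t* = t_{0.05, 28} = 1.701131.
Margin = t* × SE = 1.701131 × 0.182 = 0.30961.
CI: 1.270 ± 0.30961 → (0.960, 1.580).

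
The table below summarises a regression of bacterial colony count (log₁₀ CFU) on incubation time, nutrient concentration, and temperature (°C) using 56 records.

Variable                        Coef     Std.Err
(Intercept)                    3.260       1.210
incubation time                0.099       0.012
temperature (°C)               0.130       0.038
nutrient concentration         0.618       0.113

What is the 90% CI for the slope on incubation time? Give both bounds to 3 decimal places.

(0.079, 0.119)

Read off: b = 0.099, SE = 0.012 for incubation time.
df = n − k − 1 = 56 − 3 − 1 = 52.
t* = t_{0.05, 52} = 1.674689.
Margin = t* × SE = 1.674689 × 0.012 = 0.02010.
CI: 0.099 ± 0.02010 → (0.079, 0.119).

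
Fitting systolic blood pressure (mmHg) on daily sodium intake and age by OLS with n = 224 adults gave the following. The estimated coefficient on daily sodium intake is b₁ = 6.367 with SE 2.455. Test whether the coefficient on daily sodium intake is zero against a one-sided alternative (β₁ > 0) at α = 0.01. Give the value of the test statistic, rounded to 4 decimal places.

H₀: β₁ = 0 vs H₁: β₁ > 0.
t = (b₁ − β₁⁰)/SE = 6.367 / 2.455 = 2.5935.
df = n − k − 1 = 224 − 2 − 1 = 221.
One-sided p ≈ 0.0051, which is < 0.01, so reject H₀.
There is evidence that the true slope on daily sodium intake is positive, holding the other predictors fixed.

t = 2.5935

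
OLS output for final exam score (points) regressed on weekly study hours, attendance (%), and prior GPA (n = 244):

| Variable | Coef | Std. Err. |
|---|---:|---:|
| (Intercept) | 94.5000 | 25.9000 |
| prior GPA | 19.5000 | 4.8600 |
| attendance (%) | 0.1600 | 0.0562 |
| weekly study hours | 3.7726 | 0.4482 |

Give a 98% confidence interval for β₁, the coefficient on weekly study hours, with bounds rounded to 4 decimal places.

(2.7229, 4.8223)

Read off: b = 3.7726, SE = 0.4482 for weekly study hours.
df = n − k − 1 = 244 − 3 − 1 = 240.
t* = t_{0.01, 240} = 2.341985.
Margin = t* × SE = 2.341985 × 0.4482 = 1.049678.
CI: 3.7726 ± 1.049678 → (2.7229, 4.8223).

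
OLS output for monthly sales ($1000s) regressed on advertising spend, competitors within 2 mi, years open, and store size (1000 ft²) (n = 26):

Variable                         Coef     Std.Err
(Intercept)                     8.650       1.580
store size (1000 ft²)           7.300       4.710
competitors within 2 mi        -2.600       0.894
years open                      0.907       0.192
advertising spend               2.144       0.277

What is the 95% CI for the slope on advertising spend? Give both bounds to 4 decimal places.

(1.5679, 2.7201)

Read off: b = 2.144, SE = 0.277 for advertising spend.
df = n − k − 1 = 26 − 4 − 1 = 21.
t* = t_{0.025, 21} = 2.079614.
Margin = t* × SE = 2.079614 × 0.277 = 0.576053.
CI: 2.144 ± 0.576053 → (1.5679, 2.7201).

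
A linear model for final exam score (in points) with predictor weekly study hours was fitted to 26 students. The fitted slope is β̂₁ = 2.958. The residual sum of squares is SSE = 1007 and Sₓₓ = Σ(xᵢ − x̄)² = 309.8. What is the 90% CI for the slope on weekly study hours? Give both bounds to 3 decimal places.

MSE = SSE/(n − 2) = 1007/24 = 41.9583.
SE(β̂₁) = √(MSE/Sₓₓ) = √(41.9583/309.8) = 0.368017.
df = n − 2 = 24.
t* = t_{0.05, 24} = 1.710882.
Margin = t* × SE = 1.710882 × 0.368017 = 0.62963.
CI: 2.958 ± 0.62963 → (2.328, 3.588).
With 90% confidence, each one-unit increase in weekly study hours is associated with a change of between 2.328 and 3.588 points in final exam score.

(2.328, 3.588)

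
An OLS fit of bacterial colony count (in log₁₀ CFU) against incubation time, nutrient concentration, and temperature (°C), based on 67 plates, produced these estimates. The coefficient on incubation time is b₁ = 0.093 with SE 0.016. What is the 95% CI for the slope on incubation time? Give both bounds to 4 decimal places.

df = n − k − 1 = 67 − 3 − 1 = 63.
t* = t_{0.025, 63} = 1.998341.
Margin = t* × SE = 1.998341 × 0.016 = 0.031973.
CI: 0.093 ± 0.031973 → (0.0610, 0.1250).
With 95% confidence, each one-unit increase in incubation time is associated with a change of between 0.0610 and 0.1250 log₁₀ CFU in bacterial colony count, holding the other predictors fixed.

(0.0610, 0.1250)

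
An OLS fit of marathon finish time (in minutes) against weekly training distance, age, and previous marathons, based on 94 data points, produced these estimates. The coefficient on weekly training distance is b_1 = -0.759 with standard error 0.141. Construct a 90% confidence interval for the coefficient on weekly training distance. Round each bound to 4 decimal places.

(-0.9933, -0.5247)

df = n − k − 1 = 94 − 3 − 1 = 90.
t* = t_{0.05, 90} = 1.661961.
Margin = t* × SE = 1.661961 × 0.141 = 0.234337.
CI: -0.759 ± 0.234337 → (-0.9933, -0.5247).
With 90% confidence, each one-unit increase in weekly training distance is associated with a change of between -0.9933 and -0.5247 minutes in marathon finish time, holding the other predictors fixed.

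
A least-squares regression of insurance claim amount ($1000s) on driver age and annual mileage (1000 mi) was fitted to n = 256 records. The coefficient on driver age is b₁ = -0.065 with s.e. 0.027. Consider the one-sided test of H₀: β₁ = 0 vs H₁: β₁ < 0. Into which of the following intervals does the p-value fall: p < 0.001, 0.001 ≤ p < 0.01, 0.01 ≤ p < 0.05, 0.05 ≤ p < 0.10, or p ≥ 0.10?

t = -0.065 / 0.027 = -2.407.
df = n − k − 1 = 256 − 2 − 1 = 253.
One-sided p = P(T_{253} < t) ≈ 0.0084.
So 0.001 ≤ p < 0.01.

0.001 ≤ p < 0.01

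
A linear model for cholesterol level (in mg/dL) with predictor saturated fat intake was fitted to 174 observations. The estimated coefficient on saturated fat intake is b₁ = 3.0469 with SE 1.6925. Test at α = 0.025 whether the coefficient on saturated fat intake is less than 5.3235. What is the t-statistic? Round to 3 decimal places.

H₀: β₁ = 5.3235 vs H₁: β₁ < 5.3235.
t = (b₁ − β₁⁰)/SE = (3.0469 − 5.3235) / 1.6925 = -1.345.
df = n − 2 = 174 − 2 = 172.
One-sided p ≈ 0.0902, which is ≥ 0.025, so fail to reject H₀.
The data do not give significant evidence that the true slope on saturated fat intake is below 5.3235 mg/dL per unit.

t = -1.345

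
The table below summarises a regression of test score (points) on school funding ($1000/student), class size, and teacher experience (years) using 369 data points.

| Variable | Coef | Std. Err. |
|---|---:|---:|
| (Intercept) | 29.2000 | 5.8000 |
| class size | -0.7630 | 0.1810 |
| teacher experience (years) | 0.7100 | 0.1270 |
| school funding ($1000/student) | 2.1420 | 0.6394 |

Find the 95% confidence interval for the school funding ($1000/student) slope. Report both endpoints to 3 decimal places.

(0.885, 3.399)

Read off: b = 2.1420, SE = 0.6394 for school funding ($1000/student).
df = n − k − 1 = 369 − 3 − 1 = 365.
t* = t_{0.025, 365} = 1.966485.
Margin = t* × SE = 1.966485 × 0.6394 = 1.25737.
CI: 2.1420 ± 1.25737 → (0.885, 3.399).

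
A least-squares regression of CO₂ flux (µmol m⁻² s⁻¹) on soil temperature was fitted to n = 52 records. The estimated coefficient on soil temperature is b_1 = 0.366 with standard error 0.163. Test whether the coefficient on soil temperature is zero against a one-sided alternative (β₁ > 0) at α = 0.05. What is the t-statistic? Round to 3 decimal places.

t = 2.245

H₀: β₁ = 0 vs H₁: β₁ > 0.
t = (b_1 − β₁⁰)/SE = 0.366 / 0.163 = 2.245.
df = n − 2 = 52 − 2 = 50.
One-sided p ≈ 0.0146, which is < 0.05, so reject H₀.
There is evidence that the true slope on soil temperature is positive.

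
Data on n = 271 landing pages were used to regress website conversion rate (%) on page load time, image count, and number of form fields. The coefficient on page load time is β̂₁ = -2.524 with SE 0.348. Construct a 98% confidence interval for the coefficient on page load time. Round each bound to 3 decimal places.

df = n − k − 1 = 271 − 3 − 1 = 267.
t* = t_{0.01, 267} = 2.340395.
Margin = t* × SE = 2.340395 × 0.348 = 0.81446.
CI: -2.524 ± 0.81446 → (-3.338, -1.710).
With 98% confidence, each one-unit increase in page load time is associated with a change of between -3.338 and -1.710 % in website conversion rate, holding the other predictors fixed.

(-3.338, -1.710)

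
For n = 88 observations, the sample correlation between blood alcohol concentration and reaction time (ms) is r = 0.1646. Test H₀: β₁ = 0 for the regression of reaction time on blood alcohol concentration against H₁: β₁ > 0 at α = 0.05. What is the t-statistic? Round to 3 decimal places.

t = 1.548

t = r·√(n − 2)/√(1 − r²) = 0.1646·√86/√0.972907 = 1.548.
df = n − 2 = 86.
One-sided p ≈ 0.0627, which is ≥ 0.05, so fail to reject H₀.
The data do not give significant evidence of a linear association between blood alcohol concentration and reaction time.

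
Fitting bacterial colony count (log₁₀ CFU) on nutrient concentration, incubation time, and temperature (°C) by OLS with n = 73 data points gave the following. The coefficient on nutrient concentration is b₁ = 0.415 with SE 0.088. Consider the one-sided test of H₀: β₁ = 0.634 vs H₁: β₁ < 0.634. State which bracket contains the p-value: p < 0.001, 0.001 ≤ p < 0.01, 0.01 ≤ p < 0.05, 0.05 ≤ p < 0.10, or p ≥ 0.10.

t = (0.415 − 0.634) / 0.088 = -2.489.
df = n − k − 1 = 73 − 3 − 1 = 69.
One-sided p = P(T_{69} < t) ≈ 0.0076.
So 0.001 ≤ p < 0.01.

0.001 ≤ p < 0.01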